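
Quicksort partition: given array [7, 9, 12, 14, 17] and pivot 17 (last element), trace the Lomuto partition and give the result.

Lomuto partition with pivot = 17:

Initial array: [7, 9, 12, 14, 17]

arr[0]=7 <= 17: swap with position 0, array becomes [7, 9, 12, 14, 17]
arr[1]=9 <= 17: swap with position 1, array becomes [7, 9, 12, 14, 17]
arr[2]=12 <= 17: swap with position 2, array becomes [7, 9, 12, 14, 17]
arr[3]=14 <= 17: swap with position 3, array becomes [7, 9, 12, 14, 17]

Place pivot at position 4: [7, 9, 12, 14, 17]
Pivot position: 4

After partitioning with pivot 17, the array becomes [7, 9, 12, 14, 17]. The pivot is placed at index 4. All elements to the left of the pivot are <= 17, and all elements to the right are > 17.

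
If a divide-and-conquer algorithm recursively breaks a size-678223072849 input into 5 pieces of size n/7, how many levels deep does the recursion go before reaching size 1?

For divide and conquer with division factor 7:

Problem sizes at each level:
Level 0: 678223072849
Level 1: 96889010407
Level 2: 13841287201
Level 3: 1977326743
Level 4: 282475249
Level 5: 40353607
Level 6: 5764801
Level 7: 823543
Level 8: 117649
Level 9: 16807
Level 10: 2401
Level 11: 343
Level 12: 49
Level 13: 7
Level 14: 1

The root is level 0 and the size-1 base case is level 14 (the tree spans levels 0 through 14, i.e. 15 levels counting the root), so the depth is the number of divisions: log_7(678223072849) = 14

The recursion tree depth is log_7(678223072849) = 14. At each level, the problem size is divided by 7, so it takes 14 divisions to reduce to a base case of size 1. The algorithm makes 5 recursive calls at each level.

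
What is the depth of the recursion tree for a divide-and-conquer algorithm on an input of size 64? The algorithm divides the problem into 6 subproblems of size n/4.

For divide and conquer with division factor 4:

Problem sizes at each level:
Level 0: 64
Level 1: 16
Level 2: 4
Level 3: 1

The root is level 0 and the size-1 base case is level 3 (the tree spans levels 0 through 3, i.e. 4 levels counting the root), so the depth is the number of divisions: log_4(64) = 3

The recursion tree depth is log_4(64) = 3. At each level, the problem size is divided by 4, so it takes 3 divisions to reduce to a base case of size 1. The algorithm makes 6 recursive calls at each level.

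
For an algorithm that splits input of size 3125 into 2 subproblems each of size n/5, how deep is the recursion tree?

For divide and conquer with division factor 5:

Problem sizes at each level:
Level 0: 3125
Level 1: 625
Level 2: 125
Level 3: 25
Level 4: 5
Level 5: 1

The root is level 0 and the size-1 base case is level 5 (the tree spans levels 0 through 5, i.e. 6 levels counting the root), so the depth is the number of divisions: log_5(3125) = 5

The recursion tree depth is log_5(3125) = 5. At each level, the problem size is divided by 5, so it takes 5 divisions to reduce to a base case of size 1. The algorithm makes 2 recursive calls at each level.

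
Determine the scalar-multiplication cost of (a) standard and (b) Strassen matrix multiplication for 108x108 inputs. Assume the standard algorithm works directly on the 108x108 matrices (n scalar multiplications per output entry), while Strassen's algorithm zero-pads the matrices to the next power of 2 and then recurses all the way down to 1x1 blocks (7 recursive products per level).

Matrix multiplication for 108x108 matrices:

Strassen's algorithm requires power-of-2 dimensions. Pad 108x108 to 128x128 (next power of 2).

Standard algorithm: 108^3 = 1259712 multiplications
Strassen's algorithm: 7^(log2(128)) = 7^7 = 823543 multiplications
Savings: 1259712 - 823543 = 436169 multiplications

Standard: 1259712 multiplications (108^3). Strassen: 823543 multiplications (7^7, after padding to 128x128). Strassen reduces 8 recursive multiplications to 7 at each level.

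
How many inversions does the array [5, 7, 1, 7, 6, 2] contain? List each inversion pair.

Finding inversions in [5, 7, 1, 7, 6, 2]:

(0, 2): arr[0]=5 > arr[2]=1
(0, 5): arr[0]=5 > arr[5]=2
(1, 2): arr[1]=7 > arr[2]=1
(1, 4): arr[1]=7 > arr[4]=6
(1, 5): arr[1]=7 > arr[5]=2
(3, 4): arr[3]=7 > arr[4]=6
(3, 5): arr[3]=7 > arr[5]=2
(4, 5): arr[4]=6 > arr[5]=2

Total inversions: 8

The array has 8 inversion(s): (0,2), (0,5), (1,2), (1,4), (1,5), (3,4), (3,5), (4,5). Each pair (i,j) satisfies i < j and arr[i] > arr[j].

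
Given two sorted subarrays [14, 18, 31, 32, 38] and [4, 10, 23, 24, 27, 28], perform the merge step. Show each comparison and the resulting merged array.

Merging process:

Compare 14 vs 4: take 4 from right. Merged: [4]
Compare 14 vs 10: take 10 from right. Merged: [4, 10]
Compare 14 vs 23: take 14 from left. Merged: [4, 10, 14]
Compare 18 vs 23: take 18 from left. Merged: [4, 10, 14, 18]
Compare 31 vs 23: take 23 from right. Merged: [4, 10, 14, 18, 23]
Compare 31 vs 24: take 24 from right. Merged: [4, 10, 14, 18, 23, 24]
Compare 31 vs 27: take 27 from right. Merged: [4, 10, 14, 18, 23, 24, 27]
Compare 31 vs 28: take 28 from right. Merged: [4, 10, 14, 18, 23, 24, 27, 28]
Append remaining from left: [31, 32, 38]. Merged: [4, 10, 14, 18, 23, 24, 27, 28, 31, 32, 38]

Final merged array: [4, 10, 14, 18, 23, 24, 27, 28, 31, 32, 38]
Total comparisons: 8

The merged array is [4, 10, 14, 18, 23, 24, 27, 28, 31, 32, 38], requiring 8 comparisons. The merge step runs in O(n) time where n is the total number of elements.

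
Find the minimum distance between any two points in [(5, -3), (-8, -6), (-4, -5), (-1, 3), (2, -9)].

Computing all pairwise distances among 5 points:

d((5, -3), (-8, -6)) = 13.3417
d((5, -3), (-4, -5)) = 9.2195
d((5, -3), (-1, 3)) = 8.4853
d((5, -3), (2, -9)) = 6.7082
d((-8, -6), (-4, -5)) = 4.1231 <-- minimum
d((-8, -6), (-1, 3)) = 11.4018
d((-8, -6), (2, -9)) = 10.4403
d((-4, -5), (-1, 3)) = 8.544
d((-4, -5), (2, -9)) = 7.2111
d((-1, 3), (2, -9)) = 12.3693

Closest pair: (-8, -6) and (-4, -5) with distance 4.1231

The closest pair is (-8, -6) and (-4, -5) with Euclidean distance 4.1231. For 5 points, brute-force pairwise comparison is shown above. For large n, the divide-and-conquer algorithm (sort by x, recurse on halves, check the dividing strip) achieves O(n log n).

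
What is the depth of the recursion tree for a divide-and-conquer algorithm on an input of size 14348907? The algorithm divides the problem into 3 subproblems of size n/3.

For divide and conquer with division factor 3:

Problem sizes at each level:
Level 0: 14348907
Level 1: 4782969
Level 2: 1594323
Level 3: 531441
Level 4: 177147
Level 5: 59049
Level 6: 19683
Level 7: 6561
Level 8: 2187
Level 9: 729
Level 10: 243
Level 11: 81
Level 12: 27
Level 13: 9
Level 14: 3
Level 15: 1

The root is level 0 and the size-1 base case is level 15 (the tree spans levels 0 through 15, i.e. 16 levels counting the root), so the depth is the number of divisions: log_3(14348907) = 15

The recursion tree depth is log_3(14348907) = 15. At each level, the problem size is divided by 3, so it takes 15 divisions to reduce to a base case of size 1. The algorithm makes 3 recursive calls at each level.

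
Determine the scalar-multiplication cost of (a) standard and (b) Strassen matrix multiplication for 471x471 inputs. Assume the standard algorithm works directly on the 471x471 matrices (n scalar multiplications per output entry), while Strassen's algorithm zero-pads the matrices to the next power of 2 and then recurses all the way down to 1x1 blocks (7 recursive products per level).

Matrix multiplication for 471x471 matrices:

Strassen's algorithm requires power-of-2 dimensions. Pad 471x471 to 512x512 (next power of 2).

Standard algorithm: 471^3 = 104487111 multiplications
Strassen's algorithm: 7^(log2(512)) = 7^9 = 40353607 multiplications
Savings: 104487111 - 40353607 = 64133504 multiplications

Standard: 104487111 multiplications (471^3). Strassen: 40353607 multiplications (7^9, after padding to 512x512). Strassen reduces 8 recursive multiplications to 7 at each level.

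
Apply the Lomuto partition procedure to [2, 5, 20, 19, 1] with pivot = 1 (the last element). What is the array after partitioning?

Lomuto partition with pivot = 1:

Initial array: [2, 5, 20, 19, 1]

arr[0]=2 > 1: no swap
arr[1]=5 > 1: no swap
arr[2]=20 > 1: no swap
arr[3]=19 > 1: no swap

Place pivot at position 0: [1, 5, 20, 19, 2]
Pivot position: 0

After partitioning with pivot 1, the array becomes [1, 5, 20, 19, 2]. The pivot is placed at index 0. All elements to the left of the pivot are <= 1, and all elements to the right are > 1.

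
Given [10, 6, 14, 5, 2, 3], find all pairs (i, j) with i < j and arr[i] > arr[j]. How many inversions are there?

Finding inversions in [10, 6, 14, 5, 2, 3]:

(0, 1): arr[0]=10 > arr[1]=6
(0, 3): arr[0]=10 > arr[3]=5
(0, 4): arr[0]=10 > arr[4]=2
(0, 5): arr[0]=10 > arr[5]=3
(1, 3): arr[1]=6 > arr[3]=5
(1, 4): arr[1]=6 > arr[4]=2
(1, 5): arr[1]=6 > arr[5]=3
(2, 3): arr[2]=14 > arr[3]=5
(2, 4): arr[2]=14 > arr[4]=2
(2, 5): arr[2]=14 > arr[5]=3
(3, 4): arr[3]=5 > arr[4]=2
(3, 5): arr[3]=5 > arr[5]=3

Total inversions: 12

The array has 12 inversion(s): (0,1), (0,3), (0,4), (0,5), (1,3), (1,4), (1,5), (2,3), (2,4), (2,5), (3,4), (3,5). Each pair (i,j) satisfies i < j and arr[i] > arr[j].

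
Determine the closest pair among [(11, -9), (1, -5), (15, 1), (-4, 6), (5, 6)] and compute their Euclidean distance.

Computing all pairwise distances among 5 points:

d((11, -9), (1, -5)) = 10.7703
d((11, -9), (15, 1)) = 10.7703
d((11, -9), (-4, 6)) = 21.2132
d((11, -9), (5, 6)) = 16.1555
d((1, -5), (15, 1)) = 15.2315
d((1, -5), (-4, 6)) = 12.083
d((1, -5), (5, 6)) = 11.7047
d((15, 1), (-4, 6)) = 19.6469
d((15, 1), (5, 6)) = 11.1803
d((-4, 6), (5, 6)) = 9.0 <-- minimum

Closest pair: (-4, 6) and (5, 6) with distance 9.0

The closest pair is (-4, 6) and (5, 6) with Euclidean distance 9.0. For 5 points, brute-force pairwise comparison is shown above. For large n, the divide-and-conquer algorithm (sort by x, recurse on halves, check the dividing strip) achieves O(n log n).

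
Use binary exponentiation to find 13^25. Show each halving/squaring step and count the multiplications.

Computing 13^25 by squaring (build up from 13^1; each line after the first costs one multiplication):

13^1 = 13
13^2 = (13^1)^2 = 13^2 = 169
13^3 = 13 * 13^2 = 13 * 169 = 2197
13^6 = (13^3)^2 = 2197^2 = 4826809
13^12 = (13^6)^2 = 4826809^2 = 23298085122481
13^24 = (13^12)^2 = 23298085122481^2 = 542800770374370512771595361
13^25 = 13 * 13^24 = 13 * 542800770374370512771595361 = 7056410014866816666030739693

Result: 7056410014866816666030739693
Multiplications needed: 6 (6 lines after 13^1)

13^25 = 7056410014866816666030739693. Using exponentiation by squaring, this requires 6 multiplications. The key idea: if the exponent is even, square the half-power; if odd, multiply by the base once.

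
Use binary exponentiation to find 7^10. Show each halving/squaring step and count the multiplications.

Computing 7^10 by squaring (build up from 7^1; each line after the first costs one multiplication):

7^1 = 7
7^2 = (7^1)^2 = 7^2 = 49
7^4 = (7^2)^2 = 49^2 = 2401
7^5 = 7 * 7^4 = 7 * 2401 = 16807
7^10 = (7^5)^2 = 16807^2 = 282475249

Result: 282475249
Multiplications needed: 4 (4 lines after 7^1)

7^10 = 282475249. Using exponentiation by squaring, this requires 4 multiplications. The key idea: if the exponent is even, square the half-power; if odd, multiply by the base once.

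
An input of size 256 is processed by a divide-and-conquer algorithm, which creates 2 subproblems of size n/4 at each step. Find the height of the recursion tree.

For divide and conquer with division factor 4:

Problem sizes at each level:
Level 0: 256
Level 1: 64
Level 2: 16
Level 3: 4
Level 4: 1

The root is level 0 and the size-1 base case is level 4 (the tree spans levels 0 through 4, i.e. 5 levels counting the root), so the depth is the number of divisions: log_4(256) = 4

The recursion tree depth is log_4(256) = 4. At each level, the problem size is divided by 4, so it takes 4 divisions to reduce to a base case of size 1. The algorithm makes 2 recursive calls at each level.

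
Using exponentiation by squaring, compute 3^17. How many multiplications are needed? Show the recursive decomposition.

Computing 3^17 by squaring (build up from 3^1; each line after the first costs one multiplication):

3^1 = 3
3^2 = (3^1)^2 = 3^2 = 9
3^4 = (3^2)^2 = 9^2 = 81
3^8 = (3^4)^2 = 81^2 = 6561
3^16 = (3^8)^2 = 6561^2 = 43046721
3^17 = 3 * 3^16 = 3 * 43046721 = 129140163

Result: 129140163
Multiplications needed: 5 (5 lines after 3^1)

3^17 = 129140163. Using exponentiation by squaring, this requires 5 multiplications. The key idea: if the exponent is even, square the half-power; if odd, multiply by the base once.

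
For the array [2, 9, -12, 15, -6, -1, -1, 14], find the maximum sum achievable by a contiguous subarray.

Using Kadane's algorithm on [2, 9, -12, 15, -6, -1, -1, 14]:

Scanning through the array:
Position 1 (value 9): max_ending_here = 11, max_so_far = 11
Position 2 (value -12): max_ending_here = -1, max_so_far = 11
Position 3 (value 15): max_ending_here = 15, max_so_far = 15
Position 4 (value -6): max_ending_here = 9, max_so_far = 15
Position 5 (value -1): max_ending_here = 8, max_so_far = 15
Position 6 (value -1): max_ending_here = 7, max_so_far = 15
Position 7 (value 14): max_ending_here = 21, max_so_far = 21

Maximum subarray: [15, -6, -1, -1, 14]
Maximum sum: 21

The maximum subarray is [15, -6, -1, -1, 14] with sum 21. This subarray runs from index 3 to index 7.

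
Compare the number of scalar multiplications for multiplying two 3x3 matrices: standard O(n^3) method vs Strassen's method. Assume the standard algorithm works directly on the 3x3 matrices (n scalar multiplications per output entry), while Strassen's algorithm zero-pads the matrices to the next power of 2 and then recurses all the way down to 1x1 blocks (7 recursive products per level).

Matrix multiplication for 3x3 matrices:

Strassen's algorithm requires power-of-2 dimensions. Pad 3x3 to 4x4 (next power of 2).

Standard algorithm: 3^3 = 27 multiplications
Strassen's algorithm: 7^(log2(4)) = 7^2 = 49 multiplications
Difference: 27 - 49 = -22 (Strassen uses MORE here due to padding overhead — for small or just-over-power-of-2 n, padding can outweigh the per-level savings)

Standard: 27 multiplications (3^3). Strassen: 49 multiplications (7^2, after padding to 4x4). Strassen reduces 8 recursive multiplications to 7 at each level.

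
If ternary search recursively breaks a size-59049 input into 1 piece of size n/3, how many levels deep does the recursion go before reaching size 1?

For divide and conquer with division factor 3:

Problem sizes at each level:
Level 0: 59049
Level 1: 19683
Level 2: 6561
Level 3: 2187
Level 4: 729
Level 5: 243
Level 6: 81
Level 7: 27
Level 8: 9
Level 9: 3
Level 10: 1

The root is level 0 and the size-1 base case is level 10 (the tree spans levels 0 through 10, i.e. 11 levels counting the root), so the depth is the number of divisions: log_3(59049) = 10

The recursion tree depth is log_3(59049) = 10. At each level, the problem size is divided by 3, so it takes 10 divisions to reduce to a base case of size 1. The algorithm makes 1 recursive call at each level.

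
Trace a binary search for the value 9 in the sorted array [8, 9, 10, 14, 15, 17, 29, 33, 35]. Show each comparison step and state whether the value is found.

Binary search for 9 in [8, 9, 10, 14, 15, 17, 29, 33, 35]:

lo=0, hi=8, mid=4, arr[mid]=15 -> 15 > 9, search left half
lo=0, hi=3, mid=1, arr[mid]=9 -> Found target at index 1!

Binary search finds 9 at index 1 after 2 comparisons. The search repeatedly halves the search space by comparing with the middle element.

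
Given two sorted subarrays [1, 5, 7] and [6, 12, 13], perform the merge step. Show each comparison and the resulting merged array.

Merging process:

Compare 1 vs 6: take 1 from left. Merged: [1]
Compare 5 vs 6: take 5 from left. Merged: [1, 5]
Compare 7 vs 6: take 6 from right. Merged: [1, 5, 6]
Compare 7 vs 12: take 7 from left. Merged: [1, 5, 6, 7]
Append remaining from right: [12, 13]. Merged: [1, 5, 6, 7, 12, 13]

Final merged array: [1, 5, 6, 7, 12, 13]
Total comparisons: 4

The merged array is [1, 5, 6, 7, 12, 13], requiring 4 comparisons. The merge step runs in O(n) time where n is the total number of elements.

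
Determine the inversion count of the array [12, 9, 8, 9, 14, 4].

Finding inversions in [12, 9, 8, 9, 14, 4]:

(0, 1): arr[0]=12 > arr[1]=9
(0, 2): arr[0]=12 > arr[2]=8
(0, 3): arr[0]=12 > arr[3]=9
(0, 5): arr[0]=12 > arr[5]=4
(1, 2): arr[1]=9 > arr[2]=8
(1, 5): arr[1]=9 > arr[5]=4
(2, 5): arr[2]=8 > arr[5]=4
(3, 5): arr[3]=9 > arr[5]=4
(4, 5): arr[4]=14 > arr[5]=4

Total inversions: 9

The array has 9 inversion(s): (0,1), (0,2), (0,3), (0,5), (1,2), (1,5), (2,5), (3,5), (4,5). Each pair (i,j) satisfies i < j and arr[i] > arr[j].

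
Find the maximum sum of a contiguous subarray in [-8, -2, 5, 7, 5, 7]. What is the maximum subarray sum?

Using Kadane's algorithm on [-8, -2, 5, 7, 5, 7]:

Scanning through the array:
Position 1 (value -2): max_ending_here = -2, max_so_far = -2
Position 2 (value 5): max_ending_here = 5, max_so_far = 5
Position 3 (value 7): max_ending_here = 12, max_so_far = 12
Position 4 (value 5): max_ending_here = 17, max_so_far = 17
Position 5 (value 7): max_ending_here = 24, max_so_far = 24

Maximum subarray: [5, 7, 5, 7]
Maximum sum: 24

The maximum subarray is [5, 7, 5, 7] with sum 24. This subarray runs from index 2 to index 5.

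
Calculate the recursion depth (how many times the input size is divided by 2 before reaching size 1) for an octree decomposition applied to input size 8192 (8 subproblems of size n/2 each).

For divide and conquer with division factor 2:

Problem sizes at each level:
Level 0: 8192
Level 1: 4096
Level 2: 2048
Level 3: 1024
Level 4: 512
Level 5: 256
Level 6: 128
Level 7: 64
Level 8: 32
Level 9: 16
Level 10: 8
Level 11: 4
Level 12: 2
Level 13: 1

The root is level 0 and the size-1 base case is level 13 (the tree spans levels 0 through 13, i.e. 14 levels counting the root), so the depth is the number of divisions: log_2(8192) = 13

The recursion tree depth is log_2(8192) = 13. At each level, the problem size is divided by 2, so it takes 13 divisions to reduce to a base case of size 1. The algorithm makes 8 recursive calls at each level.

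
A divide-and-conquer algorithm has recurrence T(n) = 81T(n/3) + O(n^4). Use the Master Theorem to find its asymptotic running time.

Master Theorem for T(n) = 81T(n/3) + O(n^4):

a = 81, b = 3, c = 4
log_b(a) = log_3(81) = 4.0000

Case 2: c = 4 = log_3(81) = 4.0000
T(n) = O(n^4 log n) = O(n^4 log n)

For T(n) = 81T(n/3) + O(n^4): log_3(81) = 4.0000. This is Case 2 of the Master Theorem (c = log_b(a), equal work at all levels), giving O(n^4 log n).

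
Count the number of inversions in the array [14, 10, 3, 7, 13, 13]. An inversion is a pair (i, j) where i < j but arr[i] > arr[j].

Finding inversions in [14, 10, 3, 7, 13, 13]:

(0, 1): arr[0]=14 > arr[1]=10
(0, 2): arr[0]=14 > arr[2]=3
(0, 3): arr[0]=14 > arr[3]=7
(0, 4): arr[0]=14 > arr[4]=13
(0, 5): arr[0]=14 > arr[5]=13
(1, 2): arr[1]=10 > arr[2]=3
(1, 3): arr[1]=10 > arr[3]=7

Total inversions: 7

The array has 7 inversion(s): (0,1), (0,2), (0,3), (0,4), (0,5), (1,2), (1,3). Each pair (i,j) satisfies i < j and arr[i] > arr[j].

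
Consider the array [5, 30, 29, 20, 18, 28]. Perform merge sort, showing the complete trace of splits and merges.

Merge sort trace:

Split: [5, 30, 29, 20, 18, 28] -> [5, 30, 29] and [20, 18, 28]
  Split: [5, 30, 29] -> [5] and [30, 29]
    Split: [30, 29] -> [30] and [29]
    Merge: [30] + [29] -> [29, 30]
  Merge: [5] + [29, 30] -> [5, 29, 30]
  Split: [20, 18, 28] -> [20] and [18, 28]
    Split: [18, 28] -> [18] and [28]
    Merge: [18] + [28] -> [18, 28]
  Merge: [20] + [18, 28] -> [18, 20, 28]
Merge: [5, 29, 30] + [18, 20, 28] -> [5, 18, 20, 28, 29, 30]

Final sorted array: [5, 18, 20, 28, 29, 30]

The merge sort proceeds by recursively splitting the array and merging sorted halves.
After all merges, the sorted array is [5, 18, 20, 28, 29, 30].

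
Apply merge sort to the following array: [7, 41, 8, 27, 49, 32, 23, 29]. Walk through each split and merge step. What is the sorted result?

Merge sort trace:

Split: [7, 41, 8, 27, 49, 32, 23, 29] -> [7, 41, 8, 27] and [49, 32, 23, 29]
  Split: [7, 41, 8, 27] -> [7, 41] and [8, 27]
    Split: [7, 41] -> [7] and [41]
    Merge: [7] + [41] -> [7, 41]
    Split: [8, 27] -> [8] and [27]
    Merge: [8] + [27] -> [8, 27]
  Merge: [7, 41] + [8, 27] -> [7, 8, 27, 41]
  Split: [49, 32, 23, 29] -> [49, 32] and [23, 29]
    Split: [49, 32] -> [49] and [32]
    Merge: [49] + [32] -> [32, 49]
    Split: [23, 29] -> [23] and [29]
    Merge: [23] + [29] -> [23, 29]
  Merge: [32, 49] + [23, 29] -> [23, 29, 32, 49]
Merge: [7, 8, 27, 41] + [23, 29, 32, 49] -> [7, 8, 23, 27, 29, 32, 41, 49]

Final sorted array: [7, 8, 23, 27, 29, 32, 41, 49]

The merge sort proceeds by recursively splitting the array and merging sorted halves.
After all merges, the sorted array is [7, 8, 23, 27, 29, 32, 41, 49].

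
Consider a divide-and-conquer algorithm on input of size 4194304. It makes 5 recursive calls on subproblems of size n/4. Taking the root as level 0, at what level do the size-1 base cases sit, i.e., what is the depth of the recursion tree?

For divide and conquer with division factor 4:

Problem sizes at each level:
Level 0: 4194304
Level 1: 1048576
Level 2: 262144
Level 3: 65536
Level 4: 16384
Level 5: 4096
Level 6: 1024
Level 7: 256
Level 8: 64
Level 9: 16
Level 10: 4
Level 11: 1

The root is level 0 and the size-1 base case is level 11 (the tree spans levels 0 through 11, i.e. 12 levels counting the root), so the depth is the number of divisions: log_4(4194304) = 11

The recursion tree depth is log_4(4194304) = 11. At each level, the problem size is divided by 4, so it takes 11 divisions to reduce to a base case of size 1. The algorithm makes 5 recursive calls at each level.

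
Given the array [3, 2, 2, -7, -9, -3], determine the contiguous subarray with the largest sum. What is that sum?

Using Kadane's algorithm on [3, 2, 2, -7, -9, -3]:

Scanning through the array:
Position 1 (value 2): max_ending_here = 5, max_so_far = 5
Position 2 (value 2): max_ending_here = 7, max_so_far = 7
Position 3 (value -7): max_ending_here = 0, max_so_far = 7
Position 4 (value -9): max_ending_here = -9, max_so_far = 7
Position 5 (value -3): max_ending_here = -3, max_so_far = 7

Maximum subarray: [3, 2, 2]
Maximum sum: 7

The maximum subarray is [3, 2, 2] with sum 7. This subarray runs from index 0 to index 2.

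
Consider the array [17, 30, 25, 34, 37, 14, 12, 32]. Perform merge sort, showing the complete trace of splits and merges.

Merge sort trace:

Split: [17, 30, 25, 34, 37, 14, 12, 32] -> [17, 30, 25, 34] and [37, 14, 12, 32]
  Split: [17, 30, 25, 34] -> [17, 30] and [25, 34]
    Split: [17, 30] -> [17] and [30]
    Merge: [17] + [30] -> [17, 30]
    Split: [25, 34] -> [25] and [34]
    Merge: [25] + [34] -> [25, 34]
  Merge: [17, 30] + [25, 34] -> [17, 25, 30, 34]
  Split: [37, 14, 12, 32] -> [37, 14] and [12, 32]
    Split: [37, 14] -> [37] and [14]
    Merge: [37] + [14] -> [14, 37]
    Split: [12, 32] -> [12] and [32]
    Merge: [12] + [32] -> [12, 32]
  Merge: [14, 37] + [12, 32] -> [12, 14, 32, 37]
Merge: [17, 25, 30, 34] + [12, 14, 32, 37] -> [12, 14, 17, 25, 30, 32, 34, 37]

Final sorted array: [12, 14, 17, 25, 30, 32, 34, 37]

The merge sort proceeds by recursively splitting the array and merging sorted halves.
After all merges, the sorted array is [12, 14, 17, 25, 30, 32, 34, 37].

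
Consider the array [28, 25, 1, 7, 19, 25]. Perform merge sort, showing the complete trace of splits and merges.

Merge sort trace:

Split: [28, 25, 1, 7, 19, 25] -> [28, 25, 1] and [7, 19, 25]
  Split: [28, 25, 1] -> [28] and [25, 1]
    Split: [25, 1] -> [25] and [1]
    Merge: [25] + [1] -> [1, 25]
  Merge: [28] + [1, 25] -> [1, 25, 28]
  Split: [7, 19, 25] -> [7] and [19, 25]
    Split: [19, 25] -> [19] and [25]
    Merge: [19] + [25] -> [19, 25]
  Merge: [7] + [19, 25] -> [7, 19, 25]
Merge: [1, 25, 28] + [7, 19, 25] -> [1, 7, 19, 25, 25, 28]

Final sorted array: [1, 7, 19, 25, 25, 28]

The merge sort proceeds by recursively splitting the array and merging sorted halves.
After all merges, the sorted array is [1, 7, 19, 25, 25, 28].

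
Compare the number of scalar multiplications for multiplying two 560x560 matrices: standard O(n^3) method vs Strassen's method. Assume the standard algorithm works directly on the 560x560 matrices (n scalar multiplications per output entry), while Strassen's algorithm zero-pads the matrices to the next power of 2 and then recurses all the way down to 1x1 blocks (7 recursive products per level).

Matrix multiplication for 560x560 matrices:

Strassen's algorithm requires power-of-2 dimensions. Pad 560x560 to 1024x1024 (next power of 2).

Standard algorithm: 560^3 = 175616000 multiplications
Strassen's algorithm: 7^(log2(1024)) = 7^10 = 282475249 multiplications
Difference: 175616000 - 282475249 = -106859249 (Strassen uses MORE here due to padding overhead — for small or just-over-power-of-2 n, padding can outweigh the per-level savings)

Standard: 175616000 multiplications (560^3). Strassen: 282475249 multiplications (7^10, after padding to 1024x1024). Strassen reduces 8 recursive multiplications to 7 at each level.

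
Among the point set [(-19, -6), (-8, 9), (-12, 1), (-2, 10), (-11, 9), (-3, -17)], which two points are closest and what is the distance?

Computing all pairwise distances among 6 points:

d((-19, -6), (-8, 9)) = 18.6011
d((-19, -6), (-12, 1)) = 9.8995
d((-19, -6), (-2, 10)) = 23.3452
d((-19, -6), (-11, 9)) = 17.0
d((-19, -6), (-3, -17)) = 19.4165
d((-8, 9), (-12, 1)) = 8.9443
d((-8, 9), (-2, 10)) = 6.0828
d((-8, 9), (-11, 9)) = 3.0 <-- minimum
d((-8, 9), (-3, -17)) = 26.4764
d((-12, 1), (-2, 10)) = 13.4536
d((-12, 1), (-11, 9)) = 8.0623
d((-12, 1), (-3, -17)) = 20.1246
d((-2, 10), (-11, 9)) = 9.0554
d((-2, 10), (-3, -17)) = 27.0185
d((-11, 9), (-3, -17)) = 27.2029

Closest pair: (-8, 9) and (-11, 9) with distance 3.0

The closest pair is (-8, 9) and (-11, 9) with Euclidean distance 3.0. For 6 points, brute-force pairwise comparison is shown above. For large n, the divide-and-conquer algorithm (sort by x, recurse on halves, check the dividing strip) achieves O(n log n).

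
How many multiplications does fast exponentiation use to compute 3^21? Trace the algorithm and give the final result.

Computing 3^21 by squaring (build up from 3^1; each line after the first costs one multiplication):

3^1 = 3
3^2 = (3^1)^2 = 3^2 = 9
3^4 = (3^2)^2 = 9^2 = 81
3^5 = 3 * 3^4 = 3 * 81 = 243
3^10 = (3^5)^2 = 243^2 = 59049
3^20 = (3^10)^2 = 59049^2 = 3486784401
3^21 = 3 * 3^20 = 3 * 3486784401 = 10460353203

Result: 10460353203
Multiplications needed: 6 (6 lines after 3^1)

3^21 = 10460353203. Using exponentiation by squaring, this requires 6 multiplications. The key idea: if the exponent is even, square the half-power; if odd, multiply by the base once.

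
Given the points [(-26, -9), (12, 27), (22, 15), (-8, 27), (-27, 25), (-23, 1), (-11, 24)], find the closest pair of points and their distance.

Computing all pairwise distances among 7 points:

d((-26, -9), (12, 27)) = 52.345
d((-26, -9), (22, 15)) = 53.6656
d((-26, -9), (-8, 27)) = 40.2492
d((-26, -9), (-27, 25)) = 34.0147
d((-26, -9), (-23, 1)) = 10.4403
d((-26, -9), (-11, 24)) = 36.2491
d((12, 27), (22, 15)) = 15.6205
d((12, 27), (-8, 27)) = 20.0
d((12, 27), (-27, 25)) = 39.0512
d((12, 27), (-23, 1)) = 43.6005
d((12, 27), (-11, 24)) = 23.1948
d((22, 15), (-8, 27)) = 32.311
d((22, 15), (-27, 25)) = 50.01
d((22, 15), (-23, 1)) = 47.1275
d((22, 15), (-11, 24)) = 34.2053
d((-8, 27), (-27, 25)) = 19.105
d((-8, 27), (-23, 1)) = 30.0167
d((-8, 27), (-11, 24)) = 4.2426 <-- minimum
d((-27, 25), (-23, 1)) = 24.3311
d((-27, 25), (-11, 24)) = 16.0312
d((-23, 1), (-11, 24)) = 25.9422

Closest pair: (-8, 27) and (-11, 24) with distance 4.2426

The closest pair is (-8, 27) and (-11, 24) with Euclidean distance 4.2426. For 7 points, brute-force pairwise comparison is shown above. For large n, the divide-and-conquer algorithm (sort by x, recurse on halves, check the dividing strip) achieves O(n log n).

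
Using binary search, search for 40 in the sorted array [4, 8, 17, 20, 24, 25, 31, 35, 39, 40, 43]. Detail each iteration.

Binary search for 40 in [4, 8, 17, 20, 24, 25, 31, 35, 39, 40, 43]:

lo=0, hi=10, mid=5, arr[mid]=25 -> 25 < 40, search right half
lo=6, hi=10, mid=8, arr[mid]=39 -> 39 < 40, search right half
lo=9, hi=10, mid=9, arr[mid]=40 -> Found target at index 9!

Binary search finds 40 at index 9 after 3 comparisons. The search repeatedly halves the search space by comparing with the middle element.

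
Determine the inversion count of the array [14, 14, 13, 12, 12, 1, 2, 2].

Finding inversions in [14, 14, 13, 12, 12, 1, 2, 2]:

(0, 2): arr[0]=14 > arr[2]=13
(0, 3): arr[0]=14 > arr[3]=12
(0, 4): arr[0]=14 > arr[4]=12
(0, 5): arr[0]=14 > arr[5]=1
(0, 6): arr[0]=14 > arr[6]=2
(0, 7): arr[0]=14 > arr[7]=2
(1, 2): arr[1]=14 > arr[2]=13
(1, 3): arr[1]=14 > arr[3]=12
(1, 4): arr[1]=14 > arr[4]=12
(1, 5): arr[1]=14 > arr[5]=1
(1, 6): arr[1]=14 > arr[6]=2
(1, 7): arr[1]=14 > arr[7]=2
(2, 3): arr[2]=13 > arr[3]=12
(2, 4): arr[2]=13 > arr[4]=12
(2, 5): arr[2]=13 > arr[5]=1
(2, 6): arr[2]=13 > arr[6]=2
(2, 7): arr[2]=13 > arr[7]=2
(3, 5): arr[3]=12 > arr[5]=1
(3, 6): arr[3]=12 > arr[6]=2
(3, 7): arr[3]=12 > arr[7]=2
(4, 5): arr[4]=12 > arr[5]=1
(4, 6): arr[4]=12 > arr[6]=2
(4, 7): arr[4]=12 > arr[7]=2

Total inversions: 23

The array has 23 inversion(s): (0,2), (0,3), (0,4), (0,5), (0,6), (0,7), (1,2), (1,3), (1,4), (1,5), (1,6), (1,7), (2,3), (2,4), (2,5), (2,6), (2,7), (3,5), (3,6), (3,7), (4,5), (4,6), (4,7). Each pair (i,j) satisfies i < j and arr[i] > arr[j].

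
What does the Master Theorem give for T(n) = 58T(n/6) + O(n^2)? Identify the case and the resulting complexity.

Master Theorem for T(n) = 58T(n/6) + O(n^2):

a = 58, b = 6, c = 2
log_b(a) = log_6(58) = 2.2662

Case 1: c = 2 < log_6(58) = 2.2662
T(n) = O(n^(log_6 58))

For T(n) = 58T(n/6) + O(n^2): log_6(58) = 2.2662. This is Case 1 of the Master Theorem (c < log_b(a), work dominated by leaves), giving O(n^(log_6 58)).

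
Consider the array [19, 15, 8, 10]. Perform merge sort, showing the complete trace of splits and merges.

Merge sort trace:

Split: [19, 15, 8, 10] -> [19, 15] and [8, 10]
  Split: [19, 15] -> [19] and [15]
  Merge: [19] + [15] -> [15, 19]
  Split: [8, 10] -> [8] and [10]
  Merge: [8] + [10] -> [8, 10]
Merge: [15, 19] + [8, 10] -> [8, 10, 15, 19]

Final sorted array: [8, 10, 15, 19]

The merge sort proceeds by recursively splitting the array and merging sorted halves.
After all merges, the sorted array is [8, 10, 15, 19].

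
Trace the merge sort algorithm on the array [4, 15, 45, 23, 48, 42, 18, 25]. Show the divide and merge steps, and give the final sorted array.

Merge sort trace:

Split: [4, 15, 45, 23, 48, 42, 18, 25] -> [4, 15, 45, 23] and [48, 42, 18, 25]
  Split: [4, 15, 45, 23] -> [4, 15] and [45, 23]
    Split: [4, 15] -> [4] and [15]
    Merge: [4] + [15] -> [4, 15]
    Split: [45, 23] -> [45] and [23]
    Merge: [45] + [23] -> [23, 45]
  Merge: [4, 15] + [23, 45] -> [4, 15, 23, 45]
  Split: [48, 42, 18, 25] -> [48, 42] and [18, 25]
    Split: [48, 42] -> [48] and [42]
    Merge: [48] + [42] -> [42, 48]
    Split: [18, 25] -> [18] and [25]
    Merge: [18] + [25] -> [18, 25]
  Merge: [42, 48] + [18, 25] -> [18, 25, 42, 48]
Merge: [4, 15, 23, 45] + [18, 25, 42, 48] -> [4, 15, 18, 23, 25, 42, 45, 48]

Final sorted array: [4, 15, 18, 23, 25, 42, 45, 48]

The merge sort proceeds by recursively splitting the array and merging sorted halves.
After all merges, the sorted array is [4, 15, 18, 23, 25, 42, 45, 48].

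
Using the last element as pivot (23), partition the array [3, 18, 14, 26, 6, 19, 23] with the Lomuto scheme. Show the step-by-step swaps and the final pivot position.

Lomuto partition with pivot = 23:

Initial array: [3, 18, 14, 26, 6, 19, 23]

arr[0]=3 <= 23: swap with position 0, array becomes [3, 18, 14, 26, 6, 19, 23]
arr[1]=18 <= 23: swap with position 1, array becomes [3, 18, 14, 26, 6, 19, 23]
arr[2]=14 <= 23: swap with position 2, array becomes [3, 18, 14, 26, 6, 19, 23]
arr[3]=26 > 23: no swap
arr[4]=6 <= 23: swap with position 3, array becomes [3, 18, 14, 6, 26, 19, 23]
arr[5]=19 <= 23: swap with position 4, array becomes [3, 18, 14, 6, 19, 26, 23]

Place pivot at position 5: [3, 18, 14, 6, 19, 23, 26]
Pivot position: 5

After partitioning with pivot 23, the array becomes [3, 18, 14, 6, 19, 23, 26]. The pivot is placed at index 5. All elements to the left of the pivot are <= 23, and all elements to the right are > 23.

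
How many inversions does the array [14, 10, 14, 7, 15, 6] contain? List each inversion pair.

Finding inversions in [14, 10, 14, 7, 15, 6]:

(0, 1): arr[0]=14 > arr[1]=10
(0, 3): arr[0]=14 > arr[3]=7
(0, 5): arr[0]=14 > arr[5]=6
(1, 3): arr[1]=10 > arr[3]=7
(1, 5): arr[1]=10 > arr[5]=6
(2, 3): arr[2]=14 > arr[3]=7
(2, 5): arr[2]=14 > arr[5]=6
(3, 5): arr[3]=7 > arr[5]=6
(4, 5): arr[4]=15 > arr[5]=6

Total inversions: 9

The array has 9 inversion(s): (0,1), (0,3), (0,5), (1,3), (1,5), (2,3), (2,5), (3,5), (4,5). Each pair (i,j) satisfies i < j and arr[i] > arr[j].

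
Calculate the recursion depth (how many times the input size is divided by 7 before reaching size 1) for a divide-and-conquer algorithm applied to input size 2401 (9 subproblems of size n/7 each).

For divide and conquer with division factor 7:

Problem sizes at each level:
Level 0: 2401
Level 1: 343
Level 2: 49
Level 3: 7
Level 4: 1

The root is level 0 and the size-1 base case is level 4 (the tree spans levels 0 through 4, i.e. 5 levels counting the root), so the depth is the number of divisions: log_7(2401) = 4

The recursion tree depth is log_7(2401) = 4. At each level, the problem size is divided by 7, so it takes 4 divisions to reduce to a base case of size 1. The algorithm makes 9 recursive calls at each level.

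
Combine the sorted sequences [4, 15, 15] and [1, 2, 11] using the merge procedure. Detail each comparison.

Merging process:

Compare 4 vs 1: take 1 from right. Merged: [1]
Compare 4 vs 2: take 2 from right. Merged: [1, 2]
Compare 4 vs 11: take 4 from left. Merged: [1, 2, 4]
Compare 15 vs 11: take 11 from right. Merged: [1, 2, 4, 11]
Append remaining from left: [15, 15]. Merged: [1, 2, 4, 11, 15, 15]

Final merged array: [1, 2, 4, 11, 15, 15]
Total comparisons: 4

The merged array is [1, 2, 4, 11, 15, 15], requiring 4 comparisons. The merge step runs in O(n) time where n is the total number of elements.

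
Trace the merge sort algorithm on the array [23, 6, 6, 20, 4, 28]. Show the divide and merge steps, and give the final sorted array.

Merge sort trace:

Split: [23, 6, 6, 20, 4, 28] -> [23, 6, 6] and [20, 4, 28]
  Split: [23, 6, 6] -> [23] and [6, 6]
    Split: [6, 6] -> [6] and [6]
    Merge: [6] + [6] -> [6, 6]
  Merge: [23] + [6, 6] -> [6, 6, 23]
  Split: [20, 4, 28] -> [20] and [4, 28]
    Split: [4, 28] -> [4] and [28]
    Merge: [4] + [28] -> [4, 28]
  Merge: [20] + [4, 28] -> [4, 20, 28]
Merge: [6, 6, 23] + [4, 20, 28] -> [4, 6, 6, 20, 23, 28]

Final sorted array: [4, 6, 6, 20, 23, 28]

The merge sort proceeds by recursively splitting the array and merging sorted halves.
After all merges, the sorted array is [4, 6, 6, 20, 23, 28].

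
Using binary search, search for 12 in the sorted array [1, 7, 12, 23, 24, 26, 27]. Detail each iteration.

Binary search for 12 in [1, 7, 12, 23, 24, 26, 27]:

lo=0, hi=6, mid=3, arr[mid]=23 -> 23 > 12, search left half
lo=0, hi=2, mid=1, arr[mid]=7 -> 7 < 12, search right half
lo=2, hi=2, mid=2, arr[mid]=12 -> Found target at index 2!

Binary search finds 12 at index 2 after 3 comparisons. The search repeatedly halves the search space by comparing with the middle element.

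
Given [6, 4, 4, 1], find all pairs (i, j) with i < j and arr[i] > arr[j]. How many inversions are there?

Finding inversions in [6, 4, 4, 1]:

(0, 1): arr[0]=6 > arr[1]=4
(0, 2): arr[0]=6 > arr[2]=4
(0, 3): arr[0]=6 > arr[3]=1
(1, 3): arr[1]=4 > arr[3]=1
(2, 3): arr[2]=4 > arr[3]=1

Total inversions: 5

The array has 5 inversion(s): (0,1), (0,2), (0,3), (1,3), (2,3). Each pair (i,j) satisfies i < j and arr[i] > arr[j].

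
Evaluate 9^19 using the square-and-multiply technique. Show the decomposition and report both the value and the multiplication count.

Computing 9^19 by squaring (build up from 9^1; each line after the first costs one multiplication):

9^1 = 9
9^2 = (9^1)^2 = 9^2 = 81
9^4 = (9^2)^2 = 81^2 = 6561
9^8 = (9^4)^2 = 6561^2 = 43046721
9^9 = 9 * 9^8 = 9 * 43046721 = 387420489
9^18 = (9^9)^2 = 387420489^2 = 150094635296999121
9^19 = 9 * 9^18 = 9 * 150094635296999121 = 1350851717672992089

Result: 1350851717672992089
Multiplications needed: 6 (6 lines after 9^1)

9^19 = 1350851717672992089. Using exponentiation by squaring, this requires 6 multiplications. The key idea: if the exponent is even, square the half-power; if odd, multiply by the base once.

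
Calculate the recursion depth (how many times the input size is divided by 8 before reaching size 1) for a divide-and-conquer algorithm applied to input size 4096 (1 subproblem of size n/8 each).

For divide and conquer with division factor 8:

Problem sizes at each level:
Level 0: 4096
Level 1: 512
Level 2: 64
Level 3: 8
Level 4: 1

The root is level 0 and the size-1 base case is level 4 (the tree spans levels 0 through 4, i.e. 5 levels counting the root), so the depth is the number of divisions: log_8(4096) = 4

The recursion tree depth is log_8(4096) = 4. At each level, the problem size is divided by 8, so it takes 4 divisions to reduce to a base case of size 1. The algorithm makes 1 recursive call at each level.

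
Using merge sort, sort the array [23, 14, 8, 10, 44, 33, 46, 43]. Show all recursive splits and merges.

Merge sort trace:

Split: [23, 14, 8, 10, 44, 33, 46, 43] -> [23, 14, 8, 10] and [44, 33, 46, 43]
  Split: [23, 14, 8, 10] -> [23, 14] and [8, 10]
    Split: [23, 14] -> [23] and [14]
    Merge: [23] + [14] -> [14, 23]
    Split: [8, 10] -> [8] and [10]
    Merge: [8] + [10] -> [8, 10]
  Merge: [14, 23] + [8, 10] -> [8, 10, 14, 23]
  Split: [44, 33, 46, 43] -> [44, 33] and [46, 43]
    Split: [44, 33] -> [44] and [33]
    Merge: [44] + [33] -> [33, 44]
    Split: [46, 43] -> [46] and [43]
    Merge: [46] + [43] -> [43, 46]
  Merge: [33, 44] + [43, 46] -> [33, 43, 44, 46]
Merge: [8, 10, 14, 23] + [33, 43, 44, 46] -> [8, 10, 14, 23, 33, 43, 44, 46]

Final sorted array: [8, 10, 14, 23, 33, 43, 44, 46]

The merge sort proceeds by recursively splitting the array and merging sorted halves.
After all merges, the sorted array is [8, 10, 14, 23, 33, 43, 44, 46].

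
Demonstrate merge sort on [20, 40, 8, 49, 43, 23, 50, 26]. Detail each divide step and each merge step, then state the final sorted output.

Merge sort trace:

Split: [20, 40, 8, 49, 43, 23, 50, 26] -> [20, 40, 8, 49] and [43, 23, 50, 26]
  Split: [20, 40, 8, 49] -> [20, 40] and [8, 49]
    Split: [20, 40] -> [20] and [40]
    Merge: [20] + [40] -> [20, 40]
    Split: [8, 49] -> [8] and [49]
    Merge: [8] + [49] -> [8, 49]
  Merge: [20, 40] + [8, 49] -> [8, 20, 40, 49]
  Split: [43, 23, 50, 26] -> [43, 23] and [50, 26]
    Split: [43, 23] -> [43] and [23]
    Merge: [43] + [23] -> [23, 43]
    Split: [50, 26] -> [50] and [26]
    Merge: [50] + [26] -> [26, 50]
  Merge: [23, 43] + [26, 50] -> [23, 26, 43, 50]
Merge: [8, 20, 40, 49] + [23, 26, 43, 50] -> [8, 20, 23, 26, 40, 43, 49, 50]

Final sorted array: [8, 20, 23, 26, 40, 43, 49, 50]

The merge sort proceeds by recursively splitting the array and merging sorted halves.
After all merges, the sorted array is [8, 20, 23, 26, 40, 43, 49, 50].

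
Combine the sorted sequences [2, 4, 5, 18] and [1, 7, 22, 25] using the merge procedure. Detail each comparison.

Merging process:

Compare 2 vs 1: take 1 from right. Merged: [1]
Compare 2 vs 7: take 2 from left. Merged: [1, 2]
Compare 4 vs 7: take 4 from left. Merged: [1, 2, 4]
Compare 5 vs 7: take 5 from left. Merged: [1, 2, 4, 5]
Compare 18 vs 7: take 7 from right. Merged: [1, 2, 4, 5, 7]
Compare 18 vs 22: take 18 from left. Merged: [1, 2, 4, 5, 7, 18]
Append remaining from right: [22, 25]. Merged: [1, 2, 4, 5, 7, 18, 22, 25]

Final merged array: [1, 2, 4, 5, 7, 18, 22, 25]
Total comparisons: 6

The merged array is [1, 2, 4, 5, 7, 18, 22, 25], requiring 6 comparisons. The merge step runs in O(n) time where n is the total number of elements.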